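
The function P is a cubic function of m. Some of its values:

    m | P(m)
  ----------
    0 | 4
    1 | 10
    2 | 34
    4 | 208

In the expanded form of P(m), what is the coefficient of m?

Write P(m) = am³ + bm² + cm + d; the 4 given values yield a linear system in the 4 coefficients.
Solving, P(m) = 3m³ + 3m + 4.
The coefficient of m is 3.

3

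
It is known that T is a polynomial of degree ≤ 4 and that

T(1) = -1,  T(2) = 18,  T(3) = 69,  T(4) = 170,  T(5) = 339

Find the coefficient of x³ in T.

3

Write T(x) = ax^4 + bx³ + cx² + dx + e; the 5 given values yield a linear system in the 5 coefficients.
Solving, the leading coefficient vanishes, and T(x) = 3x³ - 2x² + 4x - 6.
The coefficient of x³ is 3.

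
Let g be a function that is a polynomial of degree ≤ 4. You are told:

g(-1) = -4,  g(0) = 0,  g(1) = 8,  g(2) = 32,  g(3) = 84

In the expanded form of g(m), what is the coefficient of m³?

First differences: 4, 8, 24, 52. Second differences: 4, 16, 28. Third differences: 12, 12.
Level-3 differences are constant, so g has degree 3.
Fitting a degree-3 polynomial gives g(m) = 2m³ + 2m² + 4m.
The coefficient of m³ is 2.

2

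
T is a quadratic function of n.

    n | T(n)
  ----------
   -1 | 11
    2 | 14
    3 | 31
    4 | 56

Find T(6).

Write T(n) = an² + bn + c; the 4 given values yield a linear system in the 3 coefficients.
Solving, T(n) = 4n² - 3n + 4.
Then T(6) = 130.

130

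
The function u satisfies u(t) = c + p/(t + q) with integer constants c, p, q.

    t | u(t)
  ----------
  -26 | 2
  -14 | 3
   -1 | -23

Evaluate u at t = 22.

(u(t) − c)(t + q) = p for each data point; the three points give a linear system in c and q, then p follows.
Solving: c = 1, q = 2, p = -24, so u(t) = 1 − 24/(t + 2).
Then u(22) = 1 − 24/24 = 0.

0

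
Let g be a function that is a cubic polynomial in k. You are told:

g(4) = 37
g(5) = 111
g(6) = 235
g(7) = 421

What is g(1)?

-5

Write g(k) = ak³ + bk² + ck + d; the 4 given values yield a linear system in the 4 coefficients.
Solving, g(k) = 2k³ - 5k² - 3k + 1.
Then g(1) = -5.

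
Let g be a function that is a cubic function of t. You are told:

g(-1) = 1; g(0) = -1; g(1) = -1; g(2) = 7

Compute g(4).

71

Write g(t) = at³ + bt² + ct + d; the 4 given values yield a linear system in the 4 coefficients.
Solving, g(t) = t³ + t² - 2t - 1.
Then g(4) = 71.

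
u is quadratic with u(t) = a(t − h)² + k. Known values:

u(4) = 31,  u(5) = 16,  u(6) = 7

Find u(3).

52

First differences -15, -9; second difference 6 = 2a, so a = 3.
Expanding, the t-coefficient is −2ah = -6h; matching it to the data gives h = 7, and then k = 4.
So u(t) = 3(t − 7)² + 4.
u(3) = 3·(-4)² + 4 = 52.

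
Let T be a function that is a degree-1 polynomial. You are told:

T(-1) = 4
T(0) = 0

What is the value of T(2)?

-8

Write T(t) = at + b; the 2 given values yield a linear system in the 2 coefficients.
Solving, T(t) = -4t.
Then T(2) = -8.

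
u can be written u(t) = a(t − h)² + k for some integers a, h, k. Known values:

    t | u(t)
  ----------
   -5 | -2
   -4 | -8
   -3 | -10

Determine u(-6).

First differences -6, -2; second difference 4 = 2a, so a = 2.
Expanding, the t-coefficient is −2ah = -4h; matching it to the data gives h = -3, and then k = -10.
So u(t) = 2(t + 3)² − 10.
u(-6) = 2·(-3)² − 10 = 8.

8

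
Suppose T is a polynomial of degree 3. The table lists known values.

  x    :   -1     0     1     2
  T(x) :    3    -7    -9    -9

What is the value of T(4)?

Write T(x) = ax³ + bx² + cx + d; the 4 given values yield a linear system in the 4 coefficients.
Solving, T(x) = -x³ + 4x² - 5x - 7.
Then T(4) = -27.

-27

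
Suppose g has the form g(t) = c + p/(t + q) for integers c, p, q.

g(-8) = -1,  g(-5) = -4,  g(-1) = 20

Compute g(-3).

(g(t) − c)(t + q) = p for each data point; the three points give a linear system in c and q, then p follows.
Solving: c = 2, q = 2, p = 18, so g(t) = 2 + 18/(t + 2).
Then g(-3) = 2 + 18/(-1) = -16.

-16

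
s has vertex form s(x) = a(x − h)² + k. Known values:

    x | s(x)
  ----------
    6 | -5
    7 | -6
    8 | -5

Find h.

7

First differences -1, 1; second difference 2 = 2a, so a = 1.
Expanding, the x-coefficient is −2ah = -2h; matching it to the data gives h = 7, and then k = -6.
So s(x) = 1(x − 7)² − 6.
Hence h = 7.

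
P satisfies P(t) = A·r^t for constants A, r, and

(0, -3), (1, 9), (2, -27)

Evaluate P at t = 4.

Consecutive ratio: 9/(-3) = -3, and -27/9 = -3, so r = -3.
Then A·(-3)^0 = -3 gives A = -3, and P(t) = -3·(-3)^t.
P(4) = -3·(-3)^4 = -243.

-243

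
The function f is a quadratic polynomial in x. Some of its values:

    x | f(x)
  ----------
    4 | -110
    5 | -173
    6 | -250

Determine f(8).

Write f(x) = ax² + bx + c; the 3 given values yield a linear system in the 3 coefficients.
Solving, f(x) = -7x² + 2.
Then f(8) = -446.

-446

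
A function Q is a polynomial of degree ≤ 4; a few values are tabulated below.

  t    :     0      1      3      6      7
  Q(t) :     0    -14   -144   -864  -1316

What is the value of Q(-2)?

16

Write Q(t) = at^4 + bt³ + ct² + dt + e; the 5 given values yield a linear system in the 5 coefficients.
Solving, the leading coefficient vanishes, and Q(t) = -3t³ - 5t² - 6t.
Then Q(-2) = 16.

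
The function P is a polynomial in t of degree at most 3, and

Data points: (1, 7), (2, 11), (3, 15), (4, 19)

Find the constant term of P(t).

First differences: 4, 4, 4.
Level-1 differences are constant, so P has degree 1.
Fitting a degree-1 polynomial gives P(t) = 4t + 3.
The constant term is P(0) = 3.

3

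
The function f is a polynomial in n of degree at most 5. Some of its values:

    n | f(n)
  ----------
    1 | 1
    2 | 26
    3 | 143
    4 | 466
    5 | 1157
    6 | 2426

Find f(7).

First differences: 25, 117, 323, 691, 1269. Second differences: 92, 206, 368, 578. Third differences: 114, 162, 210. Fourth differences: 48, 48.
Level-4 differences are constant, so f has degree 4.
Extending the table by one column gives the next first difference 2105, so f(7) = 2426 + 2105 = 4531.

4531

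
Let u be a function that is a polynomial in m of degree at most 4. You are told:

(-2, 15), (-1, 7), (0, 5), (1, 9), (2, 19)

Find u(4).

First differences: -8, -2, 4, 10. Second differences: 6, 6, 6.
Level-2 differences are constant, so u has degree 2.
Fitting a degree-2 polynomial gives u(m) = 3m² + m + 5.
Then u(4) = 57.

57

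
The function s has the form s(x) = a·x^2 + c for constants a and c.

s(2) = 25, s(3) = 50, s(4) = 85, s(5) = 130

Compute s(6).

From s(2) = 25 and s(3) = 50: 4a + c = 25 and 9a + c = 50.
Subtracting: 5a = 25, so a = 5; then c = 25 − 5·4 = 5.
So s(x) = 5x² + 5, and s(6) = 185.

185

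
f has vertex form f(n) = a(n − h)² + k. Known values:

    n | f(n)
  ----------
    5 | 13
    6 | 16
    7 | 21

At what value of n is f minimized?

4

First differences 3, 5; second difference 2 = 2a, so a = 1.
Expanding, the n-coefficient is −2ah = -2h; matching it to the data gives h = 4, and then k = 12.
So f(n) = 1(n − 4)² + 12.
Hence h = 4.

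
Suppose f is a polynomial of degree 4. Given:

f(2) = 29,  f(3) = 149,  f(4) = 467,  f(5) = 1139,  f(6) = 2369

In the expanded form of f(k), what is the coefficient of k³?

-2

Write f(k) = ak^4 + bk³ + ck² + dk + e; the 5 given values yield a linear system in the 5 coefficients.
Solving, f(k) = 2k^4 - 2k³ + 7k² - 7k - 1.
The coefficient of k³ is -2.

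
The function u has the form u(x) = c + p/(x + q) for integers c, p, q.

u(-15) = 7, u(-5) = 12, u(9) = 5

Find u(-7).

(u(x) − c)(x + q) = p for each data point; the three points give a linear system in c and q, then p follows.
Solving: c = 6, q = 3, p = -12, so u(x) = 6 − 12/(x + 3).
Then u(-7) = 6 − 12/(-4) = 9.

9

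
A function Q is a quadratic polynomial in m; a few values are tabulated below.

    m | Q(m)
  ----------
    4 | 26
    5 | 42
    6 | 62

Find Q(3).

14

Write Q(m) = am² + bm + c; the 3 given values yield a linear system in the 3 coefficients.
Solving, Q(m) = 2m² - 2m + 2.
Then Q(3) = 14.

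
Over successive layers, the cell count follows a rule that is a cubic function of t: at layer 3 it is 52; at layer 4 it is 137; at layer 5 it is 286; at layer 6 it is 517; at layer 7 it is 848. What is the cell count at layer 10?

Write the value at t as Q(t).
First differences: 85, 149, 231, 331. Second differences: 64, 82, 100. Third differences: 18, 18.
Level-3 differences are constant, so Q has degree 3.
Fitting a degree-3 polynomial gives Q(t) = 3t³ - 4t² + 2t + 1.
Then Q(10) = 2621.

2621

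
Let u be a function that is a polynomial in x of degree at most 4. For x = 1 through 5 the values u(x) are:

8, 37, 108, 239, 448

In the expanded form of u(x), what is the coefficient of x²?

First differences: 29, 71, 131, 209. Second differences: 42, 60, 78. Third differences: 18, 18.
Level-3 differences are constant, so u has degree 3.
Fitting a degree-3 polynomial gives u(x) = 3x³ + 3x² - x + 3.
The coefficient of x² is 3.

3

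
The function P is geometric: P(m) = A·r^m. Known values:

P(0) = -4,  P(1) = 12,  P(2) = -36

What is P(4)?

-324

Consecutive ratio: 12/(-4) = -3, and -36/12 = -3, so r = -3.
Then A·(-3)^0 = -4 gives A = -4, and P(m) = -4·(-3)^m.
P(4) = -4·(-3)^4 = -324.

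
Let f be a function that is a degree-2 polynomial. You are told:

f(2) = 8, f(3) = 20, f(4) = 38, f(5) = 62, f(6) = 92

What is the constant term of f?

2

Write f(n) = an² + bn + c; the 5 given values yield a linear system in the 3 coefficients.
Solving, f(n) = 3n² - 3n + 2.
The constant term is f(0) = 2.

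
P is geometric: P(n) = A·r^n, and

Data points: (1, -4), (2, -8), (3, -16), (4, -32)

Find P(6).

-128

Consecutive ratio: -8/(-4) = 2, and -16/(-8) = 2, so r = 2.
Then A·2^1 = -4 gives A = -2, and P(n) = -2·2^n.
P(6) = -2·2^6 = -128.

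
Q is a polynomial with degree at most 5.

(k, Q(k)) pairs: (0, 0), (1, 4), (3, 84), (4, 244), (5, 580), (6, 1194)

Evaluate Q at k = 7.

2212

Write Q(k) = ak^5 + bk^4 + ck³ + dk² + ek + p; the 6 given values yield a linear system in the 6 coefficients.
Solving, the leading coefficient vanishes, and Q(k) = k^4 - k³ + 3k² + k.
Then Q(7) = 2212.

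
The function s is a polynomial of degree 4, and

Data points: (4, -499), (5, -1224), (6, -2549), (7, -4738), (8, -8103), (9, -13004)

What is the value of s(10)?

-19849

Write s(x) = ax^4 + bx³ + cx² + dx + e; the 6 given values yield a linear system in the 5 coefficients.
Solving, s(x) = -2x^4 + 2x² - 5x + 1.
Then s(10) = -19849.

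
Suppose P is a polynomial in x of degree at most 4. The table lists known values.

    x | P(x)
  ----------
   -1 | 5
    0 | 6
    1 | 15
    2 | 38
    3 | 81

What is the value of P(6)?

First differences: 1, 9, 23, 43. Second differences: 8, 14, 20. Third differences: 6, 6.
Level-3 differences are constant, so P has degree 3.
Fitting a degree-3 polynomial gives P(x) = x³ + 4x² + 4x + 6.
Then P(6) = 390.

390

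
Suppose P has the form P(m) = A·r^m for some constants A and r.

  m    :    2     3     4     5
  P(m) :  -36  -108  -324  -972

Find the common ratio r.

Consecutive ratio: -108/(-36) = 3, and -324/(-108) = 3, so r = 3.
Then A·3^2 = -36 gives A = -4, and P(m) = -4·3^m.

3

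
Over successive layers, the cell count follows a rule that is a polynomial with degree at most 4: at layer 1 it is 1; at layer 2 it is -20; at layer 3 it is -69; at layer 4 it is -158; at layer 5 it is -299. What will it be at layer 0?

Write the value at t as T(t).
First differences: -21, -49, -89, -141. Second differences: -28, -40, -52. Third differences: -12, -12.
Level-3 differences are constant, so T has degree 3.
Fitting a degree-3 polynomial gives T(t) = -2t³ - 2t² - t + 6.
Then T(0) = 6.

6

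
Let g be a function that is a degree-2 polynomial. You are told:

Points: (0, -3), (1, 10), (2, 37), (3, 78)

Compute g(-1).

-2

First differences: 13, 27, 41. Second differences: 14, 14.
Level-2 differences are constant, so g has degree 2.
Fitting a degree-2 polynomial gives g(m) = 7m² + 6m - 3.
Then g(-1) = -2.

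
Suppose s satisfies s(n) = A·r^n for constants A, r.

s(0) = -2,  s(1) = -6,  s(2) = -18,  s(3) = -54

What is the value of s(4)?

-162

Consecutive ratio: -6/(-2) = 3, and -18/(-6) = 3, so r = 3.
Then A·3^0 = -2 gives A = -2, and s(n) = -2·3^n.
s(4) = -2·3^4 = -162.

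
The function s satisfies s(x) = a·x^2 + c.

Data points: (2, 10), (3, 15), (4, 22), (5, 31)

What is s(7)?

55

From s(2) = 10 and s(3) = 15: 4a + c = 10 and 9a + c = 15.
Subtracting: 5a = 5, so a = 1; then c = 10 − 1·4 = 6.
So s(x) = 1x² + 6, and s(7) = 55.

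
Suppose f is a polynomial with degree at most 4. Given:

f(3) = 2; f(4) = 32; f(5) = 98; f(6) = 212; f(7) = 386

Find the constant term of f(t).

First differences: 30, 66, 114, 174. Second differences: 36, 48, 60. Third differences: 12, 12.
Level-3 differences are constant, so f has degree 3.
Fitting a degree-3 polynomial gives f(t) = 2t³ - 6t² - 2t + 8.
The constant term is f(0) = 8.

8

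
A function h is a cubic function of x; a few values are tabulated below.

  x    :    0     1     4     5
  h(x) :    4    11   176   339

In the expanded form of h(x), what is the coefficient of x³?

Write h(x) = ax³ + bx² + cx + d; the 4 given values yield a linear system in the 4 coefficients.
Solving, h(x) = 3x³ - 3x² + 7x + 4.
The coefficient of x³ is 3.

3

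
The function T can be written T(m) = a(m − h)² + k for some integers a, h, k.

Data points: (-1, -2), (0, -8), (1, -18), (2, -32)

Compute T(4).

First differences -6, -10, -14; second difference -4 = 2a, so a = -2.
Expanding, the m-coefficient is −2ah = 4h; matching it to the data gives h = -2, and then k = 0.
So T(m) = -2(m + 2)² + 0.
T(4) = -2·6² + 0 = -72.

-72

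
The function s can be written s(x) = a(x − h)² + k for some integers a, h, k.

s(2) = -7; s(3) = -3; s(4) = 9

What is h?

2

First differences 4, 12; second difference 8 = 2a, so a = 4.
Expanding, the x-coefficient is −2ah = -8h; matching it to the data gives h = 2, and then k = -7.
So s(x) = 4(x − 2)² − 7.
Hence h = 2.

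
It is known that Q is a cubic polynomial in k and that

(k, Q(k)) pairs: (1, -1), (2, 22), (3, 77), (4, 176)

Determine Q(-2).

2

Write Q(k) = ak³ + bk² + ck + d; the 4 given values yield a linear system in the 4 coefficients.
Solving, Q(k) = 2k³ + 4k² - 3k - 4.
Then Q(-2) = 2.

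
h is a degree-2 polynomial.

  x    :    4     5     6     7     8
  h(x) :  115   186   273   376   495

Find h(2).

First differences: 71, 87, 103, 119. Second differences: 16, 16, 16.
Level-2 differences are constant, so h has degree 2.
Fitting a degree-2 polynomial gives h(x) = 8x² - x - 9.
Then h(2) = 21.

21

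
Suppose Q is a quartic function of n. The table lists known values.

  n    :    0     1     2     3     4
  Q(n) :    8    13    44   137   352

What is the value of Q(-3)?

149

Write Q(n) = an^4 + bn³ + cn² + dn + e; the 5 given values yield a linear system in the 5 coefficients.
Solving, Q(n) = n^4 + 6n² - 2n + 8.
Then Q(-3) = 149.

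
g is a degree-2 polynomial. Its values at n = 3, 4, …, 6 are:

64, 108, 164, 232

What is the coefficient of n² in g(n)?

First differences: 44, 56, 68. Second differences: 12, 12.
Level-2 differences are constant, so g has degree 2.
Fitting a degree-2 polynomial gives g(n) = 6n² + 2n + 4.
The coefficient of n² is 6.

6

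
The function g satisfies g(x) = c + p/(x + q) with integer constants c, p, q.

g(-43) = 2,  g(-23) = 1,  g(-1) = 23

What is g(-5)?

-17

(g(x) − c)(x + q) = p for each data point; the three points give a linear system in c and q, then p follows.
Solving: c = 3, q = 3, p = 40, so g(x) = 3 + 40/(x + 3).
Then g(-5) = 3 + 40/(-2) = -17.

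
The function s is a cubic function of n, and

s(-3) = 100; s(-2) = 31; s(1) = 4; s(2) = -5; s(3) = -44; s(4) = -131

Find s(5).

Write s(n) = an³ + bn² + cn + d; the 6 given values yield a linear system in the 4 coefficients.
Solving, s(n) = -3n³ + 3n² + 3n + 1.
Then s(5) = -284.

-284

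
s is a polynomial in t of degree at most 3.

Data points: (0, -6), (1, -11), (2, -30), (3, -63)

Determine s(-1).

-15

First differences: -5, -19, -33. Second differences: -14, -14.
Level-2 differences are constant, so s has degree 2.
Fitting a degree-2 polynomial gives s(t) = -7t² + 2t - 6.
Then s(-1) = -15.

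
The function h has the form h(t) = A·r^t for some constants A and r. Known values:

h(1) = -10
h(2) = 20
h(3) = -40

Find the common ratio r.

Consecutive ratio: 20/(-10) = -2, and -40/20 = -2, so r = -2.
Then A·(-2)^1 = -10 gives A = 5, and h(t) = 5·(-2)^t.

-2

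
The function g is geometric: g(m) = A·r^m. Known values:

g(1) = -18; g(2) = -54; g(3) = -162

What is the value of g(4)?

-486

Consecutive ratio: -54/(-18) = 3, and -162/(-54) = 3, so r = 3.
Then A·3^1 = -18 gives A = -6, and g(m) = -6·3^m.
g(4) = -6·3^4 = -486.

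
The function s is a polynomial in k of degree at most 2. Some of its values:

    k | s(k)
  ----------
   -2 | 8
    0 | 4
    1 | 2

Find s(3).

Write s(k) = ak² + bk + c; the 3 given values yield a linear system in the 3 coefficients.
Solving, the leading coefficient vanishes, and s(k) = -2k + 4.
Then s(3) = -2.

-2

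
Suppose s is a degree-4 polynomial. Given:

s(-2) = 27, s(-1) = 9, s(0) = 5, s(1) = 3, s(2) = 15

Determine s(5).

615

Write s(t) = at^4 + bt³ + ct² + dt + e; the 5 given values yield a linear system in the 5 coefficients.
Solving, s(t) = t^4 - 3t + 5.
Then s(5) = 615.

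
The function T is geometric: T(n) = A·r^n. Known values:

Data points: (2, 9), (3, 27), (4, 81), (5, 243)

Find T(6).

729

Consecutive ratio: 27/9 = 3, and 81/27 = 3, so r = 3.
Then A·3^2 = 9 gives A = 1, and T(n) = 1·3^n.
T(6) = 1·3^6 = 729.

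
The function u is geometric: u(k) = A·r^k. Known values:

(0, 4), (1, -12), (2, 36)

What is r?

-3

Consecutive ratio: -12/4 = -3, and 36/(-12) = -3, so r = -3.
Then A·(-3)^0 = 4 gives A = 4, and u(k) = 4·(-3)^k.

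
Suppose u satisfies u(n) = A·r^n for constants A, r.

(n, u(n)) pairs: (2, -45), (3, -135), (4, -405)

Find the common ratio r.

3

Consecutive ratio: -135/(-45) = 3, and -405/(-135) = 3, so r = 3.
Then A·3^2 = -45 gives A = -5, and u(n) = -5·3^n.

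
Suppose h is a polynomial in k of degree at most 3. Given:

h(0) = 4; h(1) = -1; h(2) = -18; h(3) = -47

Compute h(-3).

Write h(k) = ak³ + bk² + ck + d; the 4 given values yield a linear system in the 4 coefficients.
Solving, the leading coefficient vanishes, and h(k) = -6k² + k + 4.
Then h(-3) = -53.

-53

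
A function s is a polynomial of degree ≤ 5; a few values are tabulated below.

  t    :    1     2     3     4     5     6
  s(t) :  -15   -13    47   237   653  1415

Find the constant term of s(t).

-7

Write s(t) = at^5 + bt^4 + ct³ + dt² + et + p; the 6 given values yield a linear system in the 6 coefficients.
Solving, the leading coefficient vanishes, and s(t) = t^4 + 2t³ - 8t² - 3t - 7.
The constant term is s(0) = -7.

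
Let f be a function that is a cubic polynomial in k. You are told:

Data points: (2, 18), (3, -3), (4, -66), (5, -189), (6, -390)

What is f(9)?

-1641

First differences: -21, -63, -123, -201. Second differences: -42, -60, -78. Third differences: -18, -18.
Level-3 differences are constant, so f has degree 3.
Fitting a degree-3 polynomial gives f(k) = -3k³ + 6k² + 6k + 6.
Then f(9) = -1641.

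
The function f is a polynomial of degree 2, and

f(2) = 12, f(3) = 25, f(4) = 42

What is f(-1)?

Write f(t) = at² + bt + c; the 3 given values yield a linear system in the 3 coefficients.
Solving, f(t) = 2t² + 3t - 2.
Then f(-1) = -3.

-3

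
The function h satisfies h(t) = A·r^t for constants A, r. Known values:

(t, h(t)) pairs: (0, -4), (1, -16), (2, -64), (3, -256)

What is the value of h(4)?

-1024

Consecutive ratio: -16/(-4) = 4, and -64/(-16) = 4, so r = 4.
Then A·4^0 = -4 gives A = -4, and h(t) = -4·4^t.
h(4) = -4·4^4 = -1024.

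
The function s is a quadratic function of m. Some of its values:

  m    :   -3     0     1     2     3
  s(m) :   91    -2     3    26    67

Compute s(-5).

243

Write s(m) = am² + bm + c; the 5 given values yield a linear system in the 3 coefficients.
Solving, s(m) = 9m² - 4m - 2.
Then s(-5) = 243.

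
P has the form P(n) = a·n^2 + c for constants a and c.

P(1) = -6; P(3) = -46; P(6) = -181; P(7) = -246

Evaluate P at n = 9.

From P(1) = -6 and P(3) = -46: 1a + c = -6 and 9a + c = -46.
Subtracting: 8a = -40, so a = -5; then c = -6 − (-5)·1 = -1.
So P(n) = -5n² − 1, and P(9) = -406.

-406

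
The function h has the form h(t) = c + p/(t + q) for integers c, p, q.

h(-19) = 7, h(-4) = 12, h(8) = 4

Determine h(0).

(h(t) − c)(t + q) = p for each data point; the three points give a linear system in c and q, then p follows.
Solving: c = 6, q = 1, p = -18, so h(t) = 6 − 18/(t + 1).
Then h(0) = 6 − 18/1 = -12.

-12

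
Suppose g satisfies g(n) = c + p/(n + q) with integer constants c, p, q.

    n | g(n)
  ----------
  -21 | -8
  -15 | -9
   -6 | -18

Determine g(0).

6

(g(n) − c)(n + q) = p for each data point; the three points give a linear system in c and q, then p follows.
Solving: c = -6, q = 3, p = 36, so g(n) = -6 + 36/(n + 3).
Then g(0) = -6 + 36/3 = 6.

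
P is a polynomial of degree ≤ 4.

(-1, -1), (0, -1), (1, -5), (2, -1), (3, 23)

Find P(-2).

First differences: 0, -4, 4, 24. Second differences: -4, 8, 20. Third differences: 12, 12.
Level-3 differences are constant, so P has degree 3.
Fitting a degree-3 polynomial gives P(k) = 2k³ - 2k² - 4k - 1.
Then P(-2) = -17.

-17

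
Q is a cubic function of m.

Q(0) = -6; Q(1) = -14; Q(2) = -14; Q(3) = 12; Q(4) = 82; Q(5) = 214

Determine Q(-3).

First differences: -8, 0, 26, 70, 132. Second differences: 8, 26, 44, 62. Third differences: 18, 18, 18.
Level-3 differences are constant, so Q has degree 3.
Fitting a degree-3 polynomial gives Q(m) = 3m³ - 5m² - 6m - 6.
Then Q(-3) = -114.

-114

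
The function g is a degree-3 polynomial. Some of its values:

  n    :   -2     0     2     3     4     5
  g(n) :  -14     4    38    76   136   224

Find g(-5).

-116

Write g(n) = an³ + bn² + cn + d; the 6 given values yield a linear system in the 4 coefficients.
Solving, g(n) = n³ + 2n² + 9n + 4.
Then g(-5) = -116.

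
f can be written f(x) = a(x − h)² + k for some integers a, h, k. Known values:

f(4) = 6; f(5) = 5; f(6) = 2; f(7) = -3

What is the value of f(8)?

-10

First differences -1, -3, -5; second difference -2 = 2a, so a = -1.
Expanding, the x-coefficient is −2ah = 2h; matching it to the data gives h = 4, and then k = 6.
So f(x) = -1(x − 4)² + 6.
f(8) = -1·4² + 6 = -10.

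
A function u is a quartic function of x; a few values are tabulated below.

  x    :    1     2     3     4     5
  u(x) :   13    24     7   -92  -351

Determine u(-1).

Write u(x) = ax^4 + bx³ + cx² + dx + e; the 5 given values yield a linear system in the 5 coefficients.
Solving, u(x) = -x^4 + x³ + 5x² + 4x + 4.
Then u(-1) = 3.

3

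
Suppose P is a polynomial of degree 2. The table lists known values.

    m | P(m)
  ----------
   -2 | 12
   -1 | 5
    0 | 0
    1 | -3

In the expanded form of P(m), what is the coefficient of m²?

Write P(m) = am² + bm + c; the 4 given values yield a linear system in the 3 coefficients.
Solving, P(m) = m² - 4m.
The coefficient of m² is 1.

1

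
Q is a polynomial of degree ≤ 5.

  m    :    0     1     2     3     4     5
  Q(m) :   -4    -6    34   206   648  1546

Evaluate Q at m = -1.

-2

First differences: -2, 40, 172, 442, 898. Second differences: 42, 132, 270, 456. Third differences: 90, 138, 186. Fourth differences: 48, 48.
Level-4 differences are constant, so Q has degree 4.
Fitting a degree-4 polynomial gives Q(m) = 2m^4 + 3m³ - 2m² - 5m - 4.
Then Q(-1) = -2.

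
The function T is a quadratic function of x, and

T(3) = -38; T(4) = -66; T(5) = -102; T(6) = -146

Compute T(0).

First differences: -28, -36, -44. Second differences: -8, -8.
Level-2 differences are constant, so T has degree 2.
Fitting a degree-2 polynomial gives T(x) = -4x² - 2.
Then T(0) = -2.

-2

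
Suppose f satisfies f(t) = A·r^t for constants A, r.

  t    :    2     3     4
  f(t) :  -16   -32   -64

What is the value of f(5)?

Consecutive ratio: -32/(-16) = 2, and -64/(-32) = 2, so r = 2.
Then A·2^2 = -16 gives A = -4, and f(t) = -4·2^t.
f(5) = -4·2^5 = -128.

-128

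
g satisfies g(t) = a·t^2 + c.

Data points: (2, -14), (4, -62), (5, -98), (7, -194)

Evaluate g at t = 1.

-2

From g(2) = -14 and g(4) = -62: 4a + c = -14 and 16a + c = -62.
Subtracting: 12a = -48, so a = -4; then c = -14 − (-4)·4 = 2.
So g(t) = -4t² + 2, and g(1) = -2.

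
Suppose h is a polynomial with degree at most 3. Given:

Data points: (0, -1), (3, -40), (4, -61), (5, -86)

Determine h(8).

-185

Write h(k) = ak³ + bk² + ck + d; the 4 given values yield a linear system in the 4 coefficients.
Solving, the leading coefficient vanishes, and h(k) = -2k² - 7k - 1.
Then h(8) = -185.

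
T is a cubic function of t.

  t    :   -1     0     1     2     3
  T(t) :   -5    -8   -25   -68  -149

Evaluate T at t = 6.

-740

First differences: -3, -17, -43, -81. Second differences: -14, -26, -38. Third differences: -12, -12.
Level-3 differences are constant, so T has degree 3.
Fitting a degree-3 polynomial gives T(t) = -2t³ - 7t² - 8t - 8.
Then T(6) = -740.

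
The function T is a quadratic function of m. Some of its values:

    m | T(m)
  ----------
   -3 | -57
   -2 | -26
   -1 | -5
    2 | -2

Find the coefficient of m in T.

Write T(m) = am² + bm + c; the 4 given values yield a linear system in the 3 coefficients.
Solving, T(m) = -5m² + 6m + 6.
The coefficient of m is 6.

6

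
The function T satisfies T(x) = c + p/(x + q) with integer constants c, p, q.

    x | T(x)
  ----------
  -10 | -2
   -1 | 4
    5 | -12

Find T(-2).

2

(T(x) − c)(x + q) = p for each data point; the three points give a linear system in c and q, then p follows.
Solving: c = -4, q = -2, p = -24, so T(x) = -4 − 24/(x − 2).
Then T(-2) = -4 − 24/(-4) = 2.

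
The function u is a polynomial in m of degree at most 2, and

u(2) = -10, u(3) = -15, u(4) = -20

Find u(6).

-30

First differences: -5, -5.
Level-1 differences are constant, so u has degree 1.
Fitting a degree-1 polynomial gives u(m) = -5m.
Then u(6) = -30.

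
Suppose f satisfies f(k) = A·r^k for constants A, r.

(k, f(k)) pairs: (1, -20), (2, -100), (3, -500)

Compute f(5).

Consecutive ratio: -100/(-20) = 5, and -500/(-100) = 5, so r = 5.
Then A·5^1 = -20 gives A = -4, and f(k) = -4·5^k.
f(5) = -4·5^5 = -12500.

-12500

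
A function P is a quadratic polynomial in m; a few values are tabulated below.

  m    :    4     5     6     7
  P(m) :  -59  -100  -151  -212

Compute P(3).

Write P(m) = am² + bm + c; the 4 given values yield a linear system in the 3 coefficients.
Solving, P(m) = -5m² + 4m + 5.
Then P(3) = -28.

-28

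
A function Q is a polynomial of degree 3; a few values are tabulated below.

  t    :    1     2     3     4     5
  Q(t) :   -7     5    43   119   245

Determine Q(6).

433

First differences: 12, 38, 76, 126. Second differences: 26, 38, 50. Third differences: 12, 12.
Level-3 differences are constant, so Q has degree 3.
Extending the table by one column gives the next first difference 188, so Q(6) = 245 + 188 = 433.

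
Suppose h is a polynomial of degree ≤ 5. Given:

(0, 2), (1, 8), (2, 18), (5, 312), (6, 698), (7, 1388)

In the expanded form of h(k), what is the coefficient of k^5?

Write h(k) = ak^5 + bk^4 + ck³ + dk² + ek + p; the 6 given values yield a linear system in the 6 coefficients.
Solving, the leading coefficient vanishes, and h(k) = k^4 - 4k³ + 7k² + 2k + 2.
The coefficient of k^5 is 0.

0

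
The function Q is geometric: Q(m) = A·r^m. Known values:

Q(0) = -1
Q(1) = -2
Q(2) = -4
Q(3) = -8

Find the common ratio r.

2

Consecutive ratio: -2/(-1) = 2, and -4/(-2) = 2, so r = 2.
Then A·2^0 = -1 gives A = -1, and Q(m) = -1·2^m.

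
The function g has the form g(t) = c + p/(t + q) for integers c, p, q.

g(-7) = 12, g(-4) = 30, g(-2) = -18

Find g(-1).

-6

(g(t) − c)(t + q) = p for each data point; the three points give a linear system in c and q, then p follows.
Solving: c = 6, q = 3, p = -24, so g(t) = 6 − 24/(t + 3).
Then g(-1) = 6 − 24/2 = -6.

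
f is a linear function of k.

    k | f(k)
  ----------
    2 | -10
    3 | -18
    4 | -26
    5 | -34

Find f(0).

6

First differences: -8, -8, -8.
Level-1 differences are constant, so f has degree 1.
Fitting a degree-1 polynomial gives f(k) = -8k + 6.
Then f(0) = 6.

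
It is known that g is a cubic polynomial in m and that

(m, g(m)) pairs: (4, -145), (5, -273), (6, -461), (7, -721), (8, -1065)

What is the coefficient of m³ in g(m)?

-2

First differences: -128, -188, -260, -344. Second differences: -60, -72, -84. Third differences: -12, -12.
Level-3 differences are constant, so g has degree 3.
Fitting a degree-3 polynomial gives g(m) = -2m³ - 6m + 7.
The coefficient of m³ is -2.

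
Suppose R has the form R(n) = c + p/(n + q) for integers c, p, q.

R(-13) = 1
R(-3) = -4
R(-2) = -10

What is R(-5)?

-1

(R(n) − c)(n + q) = p for each data point; the three points give a linear system in c and q, then p follows.
Solving: c = 2, q = 1, p = 12, so R(n) = 2 + 12/(n + 1).
Then R(-5) = 2 + 12/(-4) = -1.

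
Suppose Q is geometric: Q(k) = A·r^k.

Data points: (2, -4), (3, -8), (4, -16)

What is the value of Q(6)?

-64

Consecutive ratio: -8/(-4) = 2, and -16/(-8) = 2, so r = 2.
Then A·2^2 = -4 gives A = -1, and Q(k) = -1·2^k.
Q(6) = -1·2^6 = -64.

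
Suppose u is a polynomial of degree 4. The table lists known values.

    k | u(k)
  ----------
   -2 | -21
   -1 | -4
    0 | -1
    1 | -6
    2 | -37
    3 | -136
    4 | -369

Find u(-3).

-82

First differences: 17, 3, -5, -31, -99, -233. Second differences: -14, -8, -26, -68, -134. Third differences: 6, -18, -42, -66. Fourth differences: -24, -24, -24.
Level-4 differences are constant, so u has degree 4.
Fitting a degree-4 polynomial gives u(k) = -k^4 - k³ - 3k² - 1.
Then u(-3) = -82.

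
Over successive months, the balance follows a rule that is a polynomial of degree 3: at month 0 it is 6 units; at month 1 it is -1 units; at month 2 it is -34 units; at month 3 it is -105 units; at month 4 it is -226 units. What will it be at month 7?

-1009

Write the value at n as Q(n).
First differences: -7, -33, -71, -121. Second differences: -26, -38, -50. Third differences: -12, -12.
Level-3 differences are constant, so Q has degree 3.
Fitting a degree-3 polynomial gives Q(n) = -2n³ - 7n² + 2n + 6.
Then Q(7) = -1009.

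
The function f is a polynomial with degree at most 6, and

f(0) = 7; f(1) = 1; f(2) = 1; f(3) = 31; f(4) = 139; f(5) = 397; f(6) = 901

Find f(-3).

181

Write f(k) = ak^6 + bk^5 + ck^4 + dk³ + ek² + pk + q; the 7 given values yield a linear system in the 7 coefficients.
Solving, the top 2 coefficients vanish, and f(k) = k^4 - 2k³ + 2k² - 7k + 7.
Then f(-3) = 181.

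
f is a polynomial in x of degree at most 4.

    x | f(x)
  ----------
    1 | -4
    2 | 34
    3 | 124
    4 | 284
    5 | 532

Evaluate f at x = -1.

First differences: 38, 90, 160, 248. Second differences: 52, 70, 88. Third differences: 18, 18.
Level-3 differences are constant, so f has degree 3.
Fitting a degree-3 polynomial gives f(x) = 3x³ + 8x² - 7x - 8.
Then f(-1) = 4.

4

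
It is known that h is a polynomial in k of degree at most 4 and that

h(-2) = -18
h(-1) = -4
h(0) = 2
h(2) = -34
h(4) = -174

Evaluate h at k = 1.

-6

Write h(k) = ak^4 + bk³ + ck² + dk + e; the 5 given values yield a linear system in the 5 coefficients.
Solving, the leading coefficient vanishes, and h(k) = -k³ - 7k² + 2.
Then h(1) = -6.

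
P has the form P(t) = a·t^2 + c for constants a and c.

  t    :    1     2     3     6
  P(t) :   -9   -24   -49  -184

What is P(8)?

-324

From P(1) = -9 and P(2) = -24: 1a + c = -9 and 4a + c = -24.
Subtracting: 3a = -15, so a = -5; then c = -9 − (-5)·1 = -4.
So P(t) = -5t² − 4, and P(8) = -324.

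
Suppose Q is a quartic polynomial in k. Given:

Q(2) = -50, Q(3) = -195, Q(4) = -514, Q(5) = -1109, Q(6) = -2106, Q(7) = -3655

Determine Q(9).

-9129

First differences: -145, -319, -595, -997, -1549. Second differences: -174, -276, -402, -552. Third differences: -102, -126, -150. Fourth differences: -24, -24.
Level-4 differences are constant, so Q has degree 4.
Fitting a degree-4 polynomial gives Q(k) = -k^4 - 3k³ - 5k² + 2k + 6.
Then Q(9) = -9129.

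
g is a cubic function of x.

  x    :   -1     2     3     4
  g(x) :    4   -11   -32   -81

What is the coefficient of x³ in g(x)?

-2

Write g(x) = ax³ + bx² + cx + d; the 4 given values yield a linear system in the 4 coefficients.
Solving, g(x) = -2x³ + 4x² - 3x - 5.
The coefficient of x³ is -2.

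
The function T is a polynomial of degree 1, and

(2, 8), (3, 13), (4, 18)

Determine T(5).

Write T(n) = an + b; the 3 given values yield a linear system in the 2 coefficients.
Solving, T(n) = 5n - 2.
Then T(5) = 23.

23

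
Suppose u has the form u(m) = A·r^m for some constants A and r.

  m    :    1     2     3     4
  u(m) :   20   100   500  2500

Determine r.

5

Consecutive ratio: 100/20 = 5, and 500/100 = 5, so r = 5.
Then A·5^1 = 20 gives A = 4, and u(m) = 4·5^m.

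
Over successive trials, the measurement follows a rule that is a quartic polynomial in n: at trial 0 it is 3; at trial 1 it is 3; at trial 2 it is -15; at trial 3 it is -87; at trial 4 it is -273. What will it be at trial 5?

-657

Write the value at n as h(n).
Write h(n) = an^4 + bn³ + cn² + dn + e; the 5 given values yield a linear system in the 5 coefficients.
Solving, h(n) = -n^4 - 2n² + 3n + 3.
Then h(5) = -657.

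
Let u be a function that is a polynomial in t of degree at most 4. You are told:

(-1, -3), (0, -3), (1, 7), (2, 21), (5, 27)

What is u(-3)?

Write u(t) = at^4 + bt³ + ct² + dt + e; the 5 given values yield a linear system in the 5 coefficients.
Solving, the leading coefficient vanishes, and u(t) = -t³ + 5t² + 6t - 3.
Then u(-3) = 51.

51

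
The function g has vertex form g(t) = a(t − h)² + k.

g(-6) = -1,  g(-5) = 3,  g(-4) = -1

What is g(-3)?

First differences 4, -4; second difference -8 = 2a, so a = -4.
Expanding, the t-coefficient is −2ah = 8h; matching it to the data gives h = -5, and then k = 3.
So g(t) = -4(t + 5)² + 3.
g(-3) = -4·2² + 3 = -13.

-13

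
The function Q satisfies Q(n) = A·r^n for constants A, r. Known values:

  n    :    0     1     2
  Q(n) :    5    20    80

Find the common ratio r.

4

Consecutive ratio: 20/5 = 4, and 80/20 = 4, so r = 4.
Then A·4^0 = 5 gives A = 5, and Q(n) = 5·4^n.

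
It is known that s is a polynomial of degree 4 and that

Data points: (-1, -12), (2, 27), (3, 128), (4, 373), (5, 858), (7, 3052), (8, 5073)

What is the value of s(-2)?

-17

Write s(n) = an^4 + bn³ + cn² + dn + e; the 7 given values yield a linear system in the 5 coefficients.
Solving, s(n) = n^4 + 2n³ - n² + 3n - 7.
Then s(-2) = -17.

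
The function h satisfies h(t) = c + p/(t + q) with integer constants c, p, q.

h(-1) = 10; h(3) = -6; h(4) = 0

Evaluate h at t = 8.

(h(t) − c)(t + q) = p for each data point; the three points give a linear system in c and q, then p follows.
Solving: c = 6, q = -2, p = -12, so h(t) = 6 − 12/(t − 2).
Then h(8) = 6 − 12/6 = 4.

4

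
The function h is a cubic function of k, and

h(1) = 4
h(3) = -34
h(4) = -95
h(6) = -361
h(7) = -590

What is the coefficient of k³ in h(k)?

-2

Write h(k) = ak³ + bk² + ck + d; the 5 given values yield a linear system in the 4 coefficients.
Solving, h(k) = -2k³ + 2k² - k + 5.
The coefficient of k³ is -2.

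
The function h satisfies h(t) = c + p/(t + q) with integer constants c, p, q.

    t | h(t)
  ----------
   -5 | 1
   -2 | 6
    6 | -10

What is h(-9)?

(h(t) − c)(t + q) = p for each data point; the three points give a linear system in c and q, then p follows.
Solving: c = -4, q = -1, p = -30, so h(t) = -4 − 30/(t − 1).
Then h(-9) = -4 − 30/(-10) = -1.

-1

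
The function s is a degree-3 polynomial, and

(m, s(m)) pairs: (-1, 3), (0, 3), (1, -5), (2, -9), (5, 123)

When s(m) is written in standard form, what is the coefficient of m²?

-4

Write s(m) = am³ + bm² + cm + d; the 5 given values yield a linear system in the 4 coefficients.
Solving, s(m) = 2m³ - 4m² - 6m + 3.
The coefficient of m² is -4.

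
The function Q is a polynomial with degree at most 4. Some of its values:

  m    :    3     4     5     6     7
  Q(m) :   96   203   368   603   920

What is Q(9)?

First differences: 107, 165, 235, 317. Second differences: 58, 70, 82. Third differences: 12, 12.
Level-3 differences are constant, so Q has degree 3.
Fitting a degree-3 polynomial gives Q(m) = 2m³ + 5m² - 2m + 3.
Then Q(9) = 1848.

1848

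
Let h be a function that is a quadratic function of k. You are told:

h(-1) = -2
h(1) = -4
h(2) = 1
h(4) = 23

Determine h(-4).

31

Write h(k) = ak² + bk + c; the 4 given values yield a linear system in the 3 coefficients.
Solving, h(k) = 2k² - k - 5.
Then h(-4) = 31.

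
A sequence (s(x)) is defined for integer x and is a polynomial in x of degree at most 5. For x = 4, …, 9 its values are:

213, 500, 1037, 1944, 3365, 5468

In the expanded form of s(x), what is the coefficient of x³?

-2

Write s(x) = ax^5 + bx^4 + cx³ + dx² + ex + p; the 6 given values yield a linear system in the 6 coefficients.
Solving, the leading coefficient vanishes, and s(x) = x^4 - 2x³ + 4x² + 4x + 5.
The coefficient of x³ is -2.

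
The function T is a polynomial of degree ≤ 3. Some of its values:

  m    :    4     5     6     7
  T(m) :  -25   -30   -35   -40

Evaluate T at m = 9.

-50

Write T(m) = am³ + bm² + cm + d; the 4 given values yield a linear system in the 4 coefficients.
Solving, the top 2 coefficients vanish, and T(m) = -5m - 5.
Then T(9) = -50.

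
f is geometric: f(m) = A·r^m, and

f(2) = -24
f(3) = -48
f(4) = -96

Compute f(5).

Consecutive ratio: -48/(-24) = 2, and -96/(-48) = 2, so r = 2.
Then A·2^2 = -24 gives A = -6, and f(m) = -6·2^m.
f(5) = -6·2^5 = -192.

-192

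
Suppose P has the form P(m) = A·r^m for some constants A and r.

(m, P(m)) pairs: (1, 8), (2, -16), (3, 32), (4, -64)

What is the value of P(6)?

-256

Consecutive ratio: -16/8 = -2, and 32/(-16) = -2, so r = -2.
Then A·(-2)^1 = 8 gives A = -4, and P(m) = -4·(-2)^m.
P(6) = -4·(-2)^6 = -256.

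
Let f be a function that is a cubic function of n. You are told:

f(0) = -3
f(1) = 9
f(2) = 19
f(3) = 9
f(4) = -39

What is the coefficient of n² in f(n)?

8

First differences: 12, 10, -10, -48. Second differences: -2, -20, -38. Third differences: -18, -18.
Level-3 differences are constant, so f has degree 3.
Fitting a degree-3 polynomial gives f(n) = -3n³ + 8n² + 7n - 3.
The coefficient of n² is 8.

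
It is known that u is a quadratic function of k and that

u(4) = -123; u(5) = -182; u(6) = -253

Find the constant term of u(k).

-7

Write u(k) = ak² + bk + c; the 3 given values yield a linear system in the 3 coefficients.
Solving, u(k) = -6k² - 5k - 7.
The constant term is u(0) = -7.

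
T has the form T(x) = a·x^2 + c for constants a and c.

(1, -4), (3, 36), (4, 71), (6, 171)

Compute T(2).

From T(1) = -4 and T(3) = 36: 1a + c = -4 and 9a + c = 36.
Subtracting: 8a = 40, so a = 5; then c = -4 − 5·1 = -9.
So T(x) = 5x² − 9, and T(2) = 11.

11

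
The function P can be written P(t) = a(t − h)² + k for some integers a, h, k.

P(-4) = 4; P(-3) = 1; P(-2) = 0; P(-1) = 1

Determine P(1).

First differences -3, -1, 1; second difference 2 = 2a, so a = 1.
Expanding, the t-coefficient is −2ah = -2h; matching it to the data gives h = -2, and then k = 0.
So P(t) = 1(t + 2)² + 0.
P(1) = 1·3² + 0 = 9.

9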